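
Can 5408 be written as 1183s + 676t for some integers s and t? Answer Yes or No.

gcd(1183, 676): 1183 = 1·676 + 507; 676 = 1·507 + 169; 507 = 3·169 + 0 → 169
169 divides 5408, so a solution exists.

Yes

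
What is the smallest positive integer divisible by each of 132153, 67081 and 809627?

132153 = 3 · 7² · 29 · 31; 67081 = 7² · 37²; 809627 = 7² · 13 · 31 · 41
lcm takes max exponent of each prime: 3 · 7² · 13 · 29 · 31 · 37² · 41 = 96429004581

96429004581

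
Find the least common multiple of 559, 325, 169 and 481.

6721975

lcm(559, 325) = 559·325/gcd = 181675/13 = 13975
lcm(13975, 169) = 13975·169/gcd = 2361775/13 = 181675
lcm(181675, 481) = 181675·481/gcd = 87385675/13 = 6721975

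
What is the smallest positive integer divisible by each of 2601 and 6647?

gcd first: 6647 = 2·2601 + 1445; 2601 = 1·1445 + 1156; 1445 = 1·1156 + 289; 1156 = 4·289 + 0 → gcd = 289
lcm = 2601·6647/gcd = 17288847/289 = 59823

59823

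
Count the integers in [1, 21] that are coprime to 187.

19

Prime factors of 187: 11, 17. Count integers ≤ 21 divisible by none of them.
By inclusion–exclusion: 21 − ⌊21/11⌋ − ⌊21/17⌋ + ⌊21/187⌋ = 19.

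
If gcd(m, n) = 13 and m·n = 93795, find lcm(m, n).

7215

Since gcd(m,n)·lcm(m,n) = mn, lcm = 93795/13 = 7215.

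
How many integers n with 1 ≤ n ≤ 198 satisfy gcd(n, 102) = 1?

62

Prime factors of 102: 2, 3, 17. Count integers ≤ 198 divisible by none of them.
By inclusion–exclusion: 198 − ⌊198/2⌋ − ⌊198/3⌋ − ⌊198/17⌋ + ⌊198/6⌋ + ⌊198/34⌋ + ⌊198/51⌋ − ⌊198/102⌋ = 62.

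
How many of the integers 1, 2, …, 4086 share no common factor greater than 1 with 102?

102 = 2·3·17. Inclusion–exclusion on these primes:
4086 − ⌊4086/2⌋ − ⌊4086/3⌋ − ⌊4086/17⌋ + ⌊4086/6⌋ + ⌊4086/34⌋ + ⌊4086/51⌋ − ⌊4086/102⌋ = 1282

1282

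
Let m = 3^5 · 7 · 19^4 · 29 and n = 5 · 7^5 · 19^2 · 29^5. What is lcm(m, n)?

max exponent per prime: 3^5 · 5 · 7^5 · 19^4 · 29^5 = 54584692906979838645

54584692906979838645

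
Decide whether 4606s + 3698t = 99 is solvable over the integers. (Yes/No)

No

gcd(4606, 3698): 4606 = 1·3698 + 908; 3698 = 4·908 + 66; 908 = 13·66 + 50; 66 = 1·50 + 16; 50 = 3·16 + 2; 16 = 8·2 + 0 → 2
2 does not divide 99, so a solution does not exist.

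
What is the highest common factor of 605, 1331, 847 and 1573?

121

gcd(605, 1331): 1331 = 2·605 + 121; 605 = 5·121 + 0 → 121
gcd(121, 847): 847 = 7·121 + 0 → 121
gcd(121, 1573): 1573 = 13·121 + 0 → 121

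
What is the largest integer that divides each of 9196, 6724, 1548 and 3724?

4

gcd(9196, 6724): 9196 = 1·6724 + 2472; 6724 = 2·2472 + 1780; 2472 = 1·1780 + 692; 1780 = 2·692 + 396; 692 = 1·396 + 296; 396 = 1·296 + 100; 296 = 2·100 + 96; 100 = 1·96 + 4; 96 = 24·4 + 0 → 4
gcd(4, 1548): 1548 = 387·4 + 0 → 4
gcd(4, 3724): 3724 = 931·4 + 0 → 4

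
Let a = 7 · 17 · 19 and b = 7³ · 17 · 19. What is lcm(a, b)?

110789

max exponent per prime: 7³ · 17 · 19 = 110789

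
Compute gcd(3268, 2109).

19

3268 = 2² · 19 · 43
2109 = 3 · 19 · 37
Common: 19 = 19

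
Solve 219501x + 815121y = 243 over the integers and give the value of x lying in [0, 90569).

69142

Reduce mod 815121: 219501x ≡ 243 (mod 815121). With g = gcd(219501, 815121) = 9 dividing 243, divide through: 24389x ≡ 27 (mod 90569).
Since gcd(24389, 90569) = 1, x ≡ 27·(24389)⁻¹ ≡ 69142 (mod 90569). Smallest non-negative: 69142.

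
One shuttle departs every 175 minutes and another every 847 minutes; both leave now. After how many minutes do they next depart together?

175 = 5² · 7; 847 = 7 · 11²
max exponents: 5² · 7 · 11² = 21175

21175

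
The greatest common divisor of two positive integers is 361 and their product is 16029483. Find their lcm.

44403

gcd·lcm = product, so lcm = 16029483/361 = 44403.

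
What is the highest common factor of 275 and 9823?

Euclid: 9823 = 35·275 + 198; 275 = 1·198 + 77; 198 = 2·77 + 44; 77 = 1·44 + 33; 44 = 1·33 + 11; 33 = 3·11 + 0. Last nonzero remainder: 11.

11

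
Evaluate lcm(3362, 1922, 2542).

3362 = 2 · 41²; 1922 = 2 · 31²; 2542 = 2 · 31 · 41
lcm takes max exponent of each prime: 2 · 31² · 41² = 3230882

3230882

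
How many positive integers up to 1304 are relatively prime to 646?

582

646 = 2·17·19. Inclusion–exclusion on these primes:
1304 − ⌊1304/2⌋ − ⌊1304/17⌋ − ⌊1304/19⌋ + ⌊1304/34⌋ + ⌊1304/38⌋ + ⌊1304/323⌋ − ⌊1304/646⌋ = 582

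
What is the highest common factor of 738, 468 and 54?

gcd(738, 468): 738 = 1·468 + 270; 468 = 1·270 + 198; 270 = 1·198 + 72; 198 = 2·72 + 54; 72 = 1·54 + 18; 54 = 3·18 + 0 → 18
gcd(18, 54): 54 = 3·18 + 0 → 18

18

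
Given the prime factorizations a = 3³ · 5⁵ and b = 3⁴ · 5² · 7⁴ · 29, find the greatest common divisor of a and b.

675

min exponent per shared prime: 3³ · 5² = 675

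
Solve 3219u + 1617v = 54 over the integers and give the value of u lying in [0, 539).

Reduce mod 1617: 3219u ≡ 54 (mod 1617). With g = gcd(3219, 1617) = 3 dividing 54, divide through: 1073u ≡ 18 (mod 539).
Since gcd(1073, 539) = 1, u ≡ 18·(1073)⁻¹ ≡ 212 (mod 539). Smallest non-negative: 212.

212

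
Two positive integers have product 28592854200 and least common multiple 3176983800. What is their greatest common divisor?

gcd·lcm = product, so gcd = 28592854200/3176983800 = 9.

9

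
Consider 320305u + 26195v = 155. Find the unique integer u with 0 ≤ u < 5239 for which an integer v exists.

Reduce mod 26195: 320305u ≡ 155 (mod 26195). With g = gcd(320305, 26195) = 5 dividing 155, divide through: 64061u ≡ 31 (mod 5239).
Since gcd(64061, 5239) = 1, u ≡ 31·(64061)⁻¹ ≡ 527 (mod 5239). Smallest non-negative: 527.

527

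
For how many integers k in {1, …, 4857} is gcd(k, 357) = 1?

Prime factors of 357: 3, 7, 17. Count integers ≤ 4857 divisible by none of them.
By inclusion–exclusion: 4857 − ⌊4857/3⌋ − ⌊4857/7⌋ − ⌊4857/17⌋ + ⌊4857/21⌋ + ⌊4857/51⌋ + ⌊4857/119⌋ − ⌊4857/357⌋ = 2613.

2613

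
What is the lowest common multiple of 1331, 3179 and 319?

11155111

1331 = 11³; 3179 = 11 · 17²; 319 = 11 · 29
lcm takes max exponent of each prime: 11³ · 17² · 29 = 11155111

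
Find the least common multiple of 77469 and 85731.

130225389

gcd first: 85731 = 1·77469 + 8262; 77469 = 9·8262 + 3111; 8262 = 2·3111 + 2040; 3111 = 1·2040 + 1071; 2040 = 1·1071 + 969; 1071 = 1·969 + 102; 969 = 9·102 + 51; 102 = 2·51 + 0 → gcd = 51
lcm = 77469·85731/gcd = 6641494839/51 = 130225389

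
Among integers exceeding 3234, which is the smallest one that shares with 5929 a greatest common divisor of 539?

Multiples of 539 above 3234: 539·7, 539·8, … . Need the cofactor coprime to 5929/539 = 11.
Checking s = 7, 8, … the first with gcd(s, 11) = 1 is s = 7, giving 3773.

3773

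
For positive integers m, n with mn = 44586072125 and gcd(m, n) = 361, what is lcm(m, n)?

123507125

For any two positive integers, gcd × lcm equals their product. Hence lcm = 44586072125 / 361 = 123507125.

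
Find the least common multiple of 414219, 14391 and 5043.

6266719251

414219 = 3 · 13² · 19 · 43; 14391 = 3³ · 13 · 41; 5043 = 3 · 41²
lcm takes max exponent of each prime: 3³ · 13² · 19 · 41² · 43 = 6266719251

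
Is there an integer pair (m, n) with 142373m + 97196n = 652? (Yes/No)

No

gcd(142373, 97196): 142373 = 1·97196 + 45177; 97196 = 2·45177 + 6842; 45177 = 6·6842 + 4125; 6842 = 1·4125 + 2717; 4125 = 1·2717 + 1408; 2717 = 1·1408 + 1309; 1408 = 1·1309 + 99; 1309 = 13·99 + 22; 99 = 4·22 + 11; 22 = 2·11 + 0 → 11
11 does not divide 652, so a solution does not exist.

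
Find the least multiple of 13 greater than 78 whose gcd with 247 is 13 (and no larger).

91

gcd(m, 247) = 13 forces 13 | m; write m = 13s. Then gcd(13s, 13·19) = 13·gcd(s, 19), so need gcd(s, 19) = 1.
13s > 78 gives s ≥ 7. The least s ≥ 7 coprime to 19 is 7, so m = 13·7 = 91.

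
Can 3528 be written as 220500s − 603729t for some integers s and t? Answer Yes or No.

gcd(220500, 603729): 603729 = 2·220500 + 162729; 220500 = 1·162729 + 57771; 162729 = 2·57771 + 47187; 57771 = 1·47187 + 10584; 47187 = 4·10584 + 4851; 10584 = 2·4851 + 882; 4851 = 5·882 + 441; 882 = 2·441 + 0 → 441
441 divides 3528, so a solution exists.

Yes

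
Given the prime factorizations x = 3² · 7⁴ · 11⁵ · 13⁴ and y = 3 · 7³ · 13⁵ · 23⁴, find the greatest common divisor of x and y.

29389269

min exponent per shared prime: 3 · 7³ · 13⁴ = 29389269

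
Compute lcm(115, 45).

gcd first: 115 = 2·45 + 25; 45 = 1·25 + 20; 25 = 1·20 + 5; 20 = 4·5 + 0 → gcd = 5
lcm = 115·45/gcd = 5175/5 = 1035

1035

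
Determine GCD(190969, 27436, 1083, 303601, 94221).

190969 = 19² · 23²; 27436 = 2² · 19³; 1083 = 3 · 19²; 303601 = 19² · 29²; 94221 = 3² · 19² · 29
gcd takes min exponent of each prime: 19² = 361

361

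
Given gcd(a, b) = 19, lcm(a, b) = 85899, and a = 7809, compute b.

Using ab = gcd(a,b)·lcm(a,b) = 19·85899 = 1632081, we get b = 1632081/7809 = 209.

209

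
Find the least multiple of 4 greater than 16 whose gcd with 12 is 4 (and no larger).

20

12 = 4·3. Any t with gcd(t, 12) = 4 is a multiple of 4, say 4s, with s coprime to 3.
Need s > 16/4, so s ≥ 5. First s ≥ 5 with gcd(s, 3) = 1 is s = 5. Thus t = 4·5 = 20.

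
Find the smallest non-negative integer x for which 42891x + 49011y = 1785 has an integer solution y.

280

Reduce mod 49011: 42891x ≡ 1785 (mod 49011). With g = gcd(42891, 49011) = 51 dividing 1785, divide through: 841x ≡ 35 (mod 961).
Since gcd(841, 961) = 1, x ≡ 35·(841)⁻¹ ≡ 280 (mod 961). Smallest non-negative: 280.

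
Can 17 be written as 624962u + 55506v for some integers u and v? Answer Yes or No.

gcd(624962, 55506): 624962 = 11·55506 + 14396; 55506 = 3·14396 + 12318; 14396 = 1·12318 + 2078; 12318 = 5·2078 + 1928; 2078 = 1·1928 + 150; 1928 = 12·150 + 128; 150 = 1·128 + 22; 128 = 5·22 + 18; 22 = 1·18 + 4; 18 = 4·4 + 2; 4 = 2·2 + 0 → 2
2 does not divide 17, so a solution does not exist.

No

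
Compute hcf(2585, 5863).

Euclid: 5863 = 2·2585 + 693; 2585 = 3·693 + 506; 693 = 1·506 + 187; 506 = 2·187 + 132; 187 = 1·132 + 55; 132 = 2·55 + 22; 55 = 2·22 + 11; 22 = 2·11 + 0. Last nonzero remainder: 11.

11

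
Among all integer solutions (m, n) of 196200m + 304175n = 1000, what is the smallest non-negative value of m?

gcd(196200, 304175) = 25 (Euclid: 304175 = 1·196200 + 107975; 196200 = 1·107975 + 88225; 107975 = 1·88225 + 19750; 88225 = 4·19750 + 9225; 19750 = 2·9225 + 1300; 9225 = 7·1300 + 125; 1300 = 10·125 + 50; 125 = 2·50 + 25; 50 = 2·25 + 0), and 25 | 1000.
Extended Euclid: 196200·(4913) + 304175·(-3169) = 25. Scale by 40: m₀ = 196520.
General solution m = m₀ + 12167t; reducing mod 12167 gives m = 1848 (and n = -1192).

1848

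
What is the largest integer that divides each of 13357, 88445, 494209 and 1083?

361

gcd(13357, 88445): 88445 = 6·13357 + 8303; 13357 = 1·8303 + 5054; 8303 = 1·5054 + 3249; 5054 = 1·3249 + 1805; 3249 = 1·1805 + 1444; 1805 = 1·1444 + 361; 1444 = 4·361 + 0 → 361
gcd(361, 494209): 494209 = 1369·361 + 0 → 361
gcd(361, 1083): 1083 = 3·361 + 0 → 361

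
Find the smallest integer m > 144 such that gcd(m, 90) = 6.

90 = 6·15. Any m with gcd(m, 90) = 6 is a multiple of 6, say 6s, with s coprime to 15.
Need s > 144/6, so s ≥ 25. First s ≥ 25 with gcd(s, 15) = 1 is s = 26. Thus m = 6·26 = 156.

156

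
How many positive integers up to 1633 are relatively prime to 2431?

2431 = 11·13·17. Inclusion–exclusion on these primes:
1633 − ⌊1633/11⌋ − ⌊1633/13⌋ − ⌊1633/17⌋ + ⌊1633/143⌋ + ⌊1633/187⌋ + ⌊1633/221⌋ − ⌊1633/2431⌋ = 1290

1290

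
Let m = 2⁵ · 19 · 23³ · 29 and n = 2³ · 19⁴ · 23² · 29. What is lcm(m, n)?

1471451283296

max exponent per prime: 2⁵ · 19⁴ · 23³ · 29 = 1471451283296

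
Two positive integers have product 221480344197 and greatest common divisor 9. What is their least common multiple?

24608927133

Since gcd(p,q)·lcm(p,q) = pq, lcm = 221480344197/9 = 24608927133.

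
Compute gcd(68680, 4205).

5

68680 = 2³ · 5 · 17 · 101
4205 = 5 · 29²
Common: 5 = 5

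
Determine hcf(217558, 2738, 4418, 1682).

217558 = 2 · 11² · 29 · 31; 2738 = 2 · 37²; 4418 = 2 · 47²; 1682 = 2 · 29²
gcd takes min exponent of each prime: 2 = 2

2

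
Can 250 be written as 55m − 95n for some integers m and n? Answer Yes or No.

Yes

gcd(55, 95): 95 = 1·55 + 40; 55 = 1·40 + 15; 40 = 2·15 + 10; 15 = 1·10 + 5; 10 = 2·5 + 0 → 5
5 divides 250, so a solution exists.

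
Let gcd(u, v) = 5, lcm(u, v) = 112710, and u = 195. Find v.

u·v = gcd·lcm = 5·112710 = 563550, so v = 563550/195 = 2890.

2890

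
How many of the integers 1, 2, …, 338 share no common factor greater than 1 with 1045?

Prime factors of 1045: 5, 11, 19. Count integers ≤ 338 divisible by none of them.
By inclusion–exclusion: 338 − ⌊338/5⌋ − ⌊338/11⌋ − ⌊338/19⌋ + ⌊338/55⌋ + ⌊338/95⌋ + ⌊338/209⌋ − ⌊338/1045⌋ = 234.

234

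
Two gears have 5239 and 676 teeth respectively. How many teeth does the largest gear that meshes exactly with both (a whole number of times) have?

169

Euclid: 5239 = 7·676 + 507; 676 = 1·507 + 169; 507 = 3·169 + 0. Last nonzero remainder: 169.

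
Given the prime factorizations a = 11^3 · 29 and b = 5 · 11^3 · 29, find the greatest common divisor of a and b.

38599

min exponent per shared prime: 11^3 · 29 = 38599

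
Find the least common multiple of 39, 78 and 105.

2730

39 = 3 · 13; 78 = 2 · 3 · 13; 105 = 3 · 5 · 7
lcm takes max exponent of each prime: 2 · 3 · 5 · 7 · 13 = 2730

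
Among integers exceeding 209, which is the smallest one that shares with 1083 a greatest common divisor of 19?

Multiples of 19 above 209: 19·12, 19·13, … . Need the cofactor coprime to 1083/19 = 57.
Checking s = 12, 13, … the first with gcd(s, 57) = 1 is s = 13, giving 247.

247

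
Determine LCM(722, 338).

122018

gcd first: 722 = 2·338 + 46; 338 = 7·46 + 16; 46 = 2·16 + 14; 16 = 1·14 + 2; 14 = 7·2 + 0 → gcd = 2
lcm = 722·338/gcd = 244036/2 = 122018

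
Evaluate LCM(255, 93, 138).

363630

lcm(255, 93) = 255·93/gcd = 23715/3 = 7905
lcm(7905, 138) = 7905·138/gcd = 1090890/3 = 363630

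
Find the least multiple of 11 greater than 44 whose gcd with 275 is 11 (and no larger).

gcd(x, 275) = 11 forces 11 | x; write x = 11s. Then gcd(11s, 11·25) = 11·gcd(s, 25), so need gcd(s, 25) = 1.
11s > 44 gives s ≥ 5. The least s ≥ 5 coprime to 25 is 6, so x = 11·6 = 66.

66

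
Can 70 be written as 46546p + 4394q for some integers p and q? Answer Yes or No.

Yes

gcd(46546, 4394): 46546 = 10·4394 + 2606; 4394 = 1·2606 + 1788; 2606 = 1·1788 + 818; 1788 = 2·818 + 152; 818 = 5·152 + 58; 152 = 2·58 + 36; 58 = 1·36 + 22; 36 = 1·22 + 14; 22 = 1·14 + 8; 14 = 1·8 + 6; 8 = 1·6 + 2; 6 = 3·2 + 0 → 2
2 divides 70, so a solution exists.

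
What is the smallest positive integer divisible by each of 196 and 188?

9212

gcd first: 196 = 1·188 + 8; 188 = 23·8 + 4; 8 = 2·4 + 0 → gcd = 4
lcm = 196·188/gcd = 36848/4 = 9212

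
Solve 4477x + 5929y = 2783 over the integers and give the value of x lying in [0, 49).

43

gcd(4477, 5929) = 121 (Euclid: 5929 = 1·4477 + 1452; 4477 = 3·1452 + 121; 1452 = 12·121 + 0), and 121 | 2783.
Extended Euclid: 4477·(4) + 5929·(-3) = 121. Scale by 23: x₀ = 92.
General solution x = x₀ + 49t; reducing mod 49 gives x = 43 (and y = -32).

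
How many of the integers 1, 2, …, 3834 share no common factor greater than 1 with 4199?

Prime factors of 4199: 13, 17, 19. Count integers ≤ 3834 divisible by none of them.
By inclusion–exclusion: 3834 − ⌊3834/13⌋ − ⌊3834/17⌋ − ⌊3834/19⌋ + ⌊3834/221⌋ + ⌊3834/247⌋ + ⌊3834/323⌋ − ⌊3834/4199⌋ = 3157.

3157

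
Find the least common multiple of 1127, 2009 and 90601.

85436743

lcm(1127, 2009) = 1127·2009/gcd = 2264143/49 = 46207
lcm(46207, 90601) = 46207·90601/gcd = 4186400407/49 = 85436743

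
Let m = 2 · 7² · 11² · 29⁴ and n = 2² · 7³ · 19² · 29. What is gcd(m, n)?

2842

min exponent per shared prime: 2 · 7² · 29 = 2842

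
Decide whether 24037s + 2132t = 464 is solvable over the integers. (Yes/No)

gcd(24037, 2132): 24037 = 11·2132 + 585; 2132 = 3·585 + 377; 585 = 1·377 + 208; 377 = 1·208 + 169; 208 = 1·169 + 39; 169 = 4·39 + 13; 39 = 3·13 + 0 → 13
13 does not divide 464, so a solution does not exist.

No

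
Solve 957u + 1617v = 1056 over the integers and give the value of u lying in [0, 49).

18

Reduce mod 1617: 957u ≡ 1056 (mod 1617). With g = gcd(957, 1617) = 33 dividing 1056, divide through: 29u ≡ 32 (mod 49).
Since gcd(29, 49) = 1, u ≡ 32·(29)⁻¹ ≡ 18 (mod 49). Smallest non-negative: 18.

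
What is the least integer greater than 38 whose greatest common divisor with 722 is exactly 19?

57

gcd(x, 722) = 19 forces 19 | x; write x = 19s. Then gcd(19s, 19·38) = 19·gcd(s, 38), so need gcd(s, 38) = 1.
19s > 38 gives s ≥ 3. The least s ≥ 3 coprime to 38 is 3, so x = 19·3 = 57.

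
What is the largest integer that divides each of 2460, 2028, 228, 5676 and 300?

gcd(2460, 2028): 2460 = 1·2028 + 432; 2028 = 4·432 + 300; 432 = 1·300 + 132; 300 = 2·132 + 36; 132 = 3·36 + 24; 36 = 1·24 + 12; 24 = 2·12 + 0 → 12
gcd(12, 228): 228 = 19·12 + 0 → 12
gcd(12, 5676): 5676 = 473·12 + 0 → 12
gcd(12, 300): 300 = 25·12 + 0 → 12

12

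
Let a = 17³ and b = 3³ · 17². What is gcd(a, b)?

min exponent per shared prime: 17² = 289

289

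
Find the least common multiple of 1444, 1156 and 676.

70526404

1444 = 2² · 19²; 1156 = 2² · 17²; 676 = 2² · 13²
lcm takes max exponent of each prime: 2² · 13² · 17² · 19² = 70526404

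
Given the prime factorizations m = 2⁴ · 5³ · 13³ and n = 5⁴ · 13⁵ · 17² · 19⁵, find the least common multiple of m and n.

2656945273160230000

max exponent per prime: 2⁴ · 5⁴ · 13⁵ · 17² · 19⁵ = 2656945273160230000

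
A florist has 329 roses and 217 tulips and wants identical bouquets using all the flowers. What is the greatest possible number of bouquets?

7

Euclid: 329 = 1·217 + 112; 217 = 1·112 + 105; 112 = 1·105 + 7; 105 = 15·7 + 0. Last nonzero remainder: 7.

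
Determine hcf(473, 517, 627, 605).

11

gcd(473, 517): 517 = 1·473 + 44; 473 = 10·44 + 33; 44 = 1·33 + 11; 33 = 3·11 + 0 → 11
gcd(11, 627): 627 = 57·11 + 0 → 11
gcd(11, 605): 605 = 55·11 + 0 → 11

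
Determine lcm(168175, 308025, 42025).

3483173498175

168175 = 5² · 7 · 31²; 308025 = 3² · 5² · 37²; 42025 = 5² · 41²
lcm takes max exponent of each prime: 3² · 5² · 7 · 31² · 37² · 41² = 3483173498175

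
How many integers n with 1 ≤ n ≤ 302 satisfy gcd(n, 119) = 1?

Prime factors of 119: 7, 17. Count integers ≤ 302 divisible by none of them.
By inclusion–exclusion: 302 − ⌊302/7⌋ − ⌊302/17⌋ + ⌊302/119⌋ = 244.

244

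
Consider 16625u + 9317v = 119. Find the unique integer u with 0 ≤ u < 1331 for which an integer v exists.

Euclid: 16625 = 1·9317 + 7308; 9317 = 1·7308 + 2009; 7308 = 3·2009 + 1281; 2009 = 1·1281 + 728; 1281 = 1·728 + 553; 728 = 1·553 + 175; 553 = 3·175 + 28; 175 = 6·28 + 7; 28 = 4·7 + 0 → gcd = 7; 119 = 7·17.
Back-substitution yields 16625·(-320) + 9317·(571) = 7, so one solution is u = -320·17 = -5440, v = 571·17 = 9707.
Solutions in u differ by 9317/7 = 1331; the one in [0, 1331) is -5440 mod 1331 = 1215.

1215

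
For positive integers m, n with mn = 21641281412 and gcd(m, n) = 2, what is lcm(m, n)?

Since gcd(m,n)·lcm(m,n) = mn, lcm = 21641281412/2 = 10820640706.

10820640706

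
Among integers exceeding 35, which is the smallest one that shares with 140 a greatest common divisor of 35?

140 = 35·4. Any x with gcd(x, 140) = 35 is a multiple of 35, say 35s, with s coprime to 4.
Need s > 35/35, so s ≥ 2. First s ≥ 2 with gcd(s, 4) = 1 is s = 3. Thus x = 35·3 = 105.

105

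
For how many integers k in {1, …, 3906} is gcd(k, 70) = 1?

70 = 2·5·7. Inclusion–exclusion on these primes:
3906 − ⌊3906/2⌋ − ⌊3906/5⌋ − ⌊3906/7⌋ + ⌊3906/10⌋ + ⌊3906/14⌋ + ⌊3906/35⌋ − ⌊3906/70⌋ = 1339

1339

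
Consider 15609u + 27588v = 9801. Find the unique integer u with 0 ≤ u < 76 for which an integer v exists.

13

Euclid: 27588 = 1·15609 + 11979; 15609 = 1·11979 + 3630; 11979 = 3·3630 + 1089; 3630 = 3·1089 + 363; 1089 = 3·363 + 0 → gcd = 363; 9801 = 363·27.
Back-substitution yields 15609·(23) + 27588·(-13) = 363, so one solution is u = 23·27 = 621, v = -13·27 = -351.
Solutions in u differ by 27588/363 = 76; the one in [0, 76) is 621 mod 76 = 13.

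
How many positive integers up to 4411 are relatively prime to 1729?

3306

Prime factors of 1729: 7, 13, 19. Count integers ≤ 4411 divisible by none of them.
By inclusion–exclusion: 4411 − ⌊4411/7⌋ − ⌊4411/13⌋ − ⌊4411/19⌋ + ⌊4411/91⌋ + ⌊4411/133⌋ + ⌊4411/247⌋ − ⌊4411/1729⌋ = 3306.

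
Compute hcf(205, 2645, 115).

gcd(205, 2645): 2645 = 12·205 + 185; 205 = 1·185 + 20; 185 = 9·20 + 5; 20 = 4·5 + 0 → 5
gcd(5, 115): 115 = 23·5 + 0 → 5

5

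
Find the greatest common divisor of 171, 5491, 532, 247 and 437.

171 = 3² · 19; 5491 = 17² · 19; 532 = 2² · 7 · 19; 247 = 13 · 19; 437 = 19 · 23
gcd takes min exponent of each prime: 19 = 19

19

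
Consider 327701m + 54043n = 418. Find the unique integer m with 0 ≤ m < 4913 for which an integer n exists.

989

Reduce mod 54043: 327701m ≡ 418 (mod 54043). With g = gcd(327701, 54043) = 11 dividing 418, divide through: 29791m ≡ 38 (mod 4913).
Since gcd(29791, 4913) = 1, m ≡ 38·(29791)⁻¹ ≡ 989 (mod 4913). Smallest non-negative: 989.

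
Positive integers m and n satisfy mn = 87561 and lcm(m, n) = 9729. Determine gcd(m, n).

9

gcd·lcm = product, so gcd = 87561/9729 = 9.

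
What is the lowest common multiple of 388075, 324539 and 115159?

3837673675

388075 = 5² · 19² · 43; 324539 = 19² · 29 · 31; 115159 = 11 · 19² · 29
lcm takes max exponent of each prime: 5² · 11 · 19² · 29 · 31 · 43 = 3837673675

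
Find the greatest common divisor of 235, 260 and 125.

235 = 5 · 47; 260 = 2² · 5 · 13; 125 = 5³
gcd takes min exponent of each prime: 5 = 5

5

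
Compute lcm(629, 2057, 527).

2359379

629 = 17 · 37; 2057 = 11² · 17; 527 = 17 · 31
lcm takes max exponent of each prime: 11² · 17 · 31 · 37 = 2359379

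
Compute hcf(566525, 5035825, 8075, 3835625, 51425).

566525 = 5² · 17 · 31 · 43; 5035825 = 5² · 17³ · 41; 8075 = 5² · 17 · 19; 3835625 = 5⁴ · 17 · 19²; 51425 = 5² · 11² · 17
gcd takes min exponent of each prime: 5² · 17 = 425

425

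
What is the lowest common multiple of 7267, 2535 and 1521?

lcm(7267, 2535) = 7267·2535/gcd = 18421845/169 = 109005
lcm(109005, 1521) = 109005·1521/gcd = 165796605/507 = 327015

327015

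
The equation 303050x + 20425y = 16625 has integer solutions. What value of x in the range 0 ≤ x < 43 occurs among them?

Reduce mod 20425: 303050x ≡ 16625 (mod 20425). With g = gcd(303050, 20425) = 475 dividing 16625, divide through: 638x ≡ 35 (mod 43).
Since gcd(638, 43) = 1, x ≡ 35·(638)⁻¹ ≡ 38 (mod 43). Smallest non-negative: 38.

38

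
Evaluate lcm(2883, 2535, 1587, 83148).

2883 = 3 · 31²; 2535 = 3 · 5 · 13²; 1587 = 3 · 23²; 83148 = 2² · 3 · 13² · 41
lcm takes max exponent of each prime: 2² · 3 · 5 · 13² · 23² · 31² · 41 = 211349328060

211349328060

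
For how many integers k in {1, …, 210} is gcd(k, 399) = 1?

113

Prime factors of 399: 3, 7, 19. Count integers ≤ 210 divisible by none of them.
By inclusion–exclusion: 210 − ⌊210/3⌋ − ⌊210/7⌋ − ⌊210/19⌋ + ⌊210/21⌋ + ⌊210/57⌋ + ⌊210/133⌋ − ⌊210/399⌋ = 113.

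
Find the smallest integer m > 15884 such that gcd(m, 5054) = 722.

5054 = 722·7. Any m with gcd(m, 5054) = 722 is a multiple of 722, say 722s, with s coprime to 7.
Need s > 15884/722, so s ≥ 23. First s ≥ 23 with gcd(s, 7) = 1 is s = 23. Thus m = 722·23 = 16606.

16606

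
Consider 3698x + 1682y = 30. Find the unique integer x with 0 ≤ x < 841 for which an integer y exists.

408

gcd(3698, 1682) = 2 (Euclid: 3698 = 2·1682 + 334; 1682 = 5·334 + 12; 334 = 27·12 + 10; 12 = 1·10 + 2; 10 = 5·2 + 0), and 2 | 30.
Extended Euclid: 3698·(-141) + 1682·(310) = 2. Scale by 15: x₀ = -2115.
General solution x = x₀ + 841t; reducing mod 841 gives x = 408 (and y = -897).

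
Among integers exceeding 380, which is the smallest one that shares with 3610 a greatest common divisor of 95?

475

Multiples of 95 above 380: 95·5, 95·6, … . Need the cofactor coprime to 3610/95 = 38.
Checking s = 5, 6, … the first with gcd(s, 38) = 1 is s = 5, giving 475.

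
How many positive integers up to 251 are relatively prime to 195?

123

Prime factors of 195: 3, 5, 13. Count integers ≤ 251 divisible by none of them.
By inclusion–exclusion: 251 − ⌊251/3⌋ − ⌊251/5⌋ − ⌊251/13⌋ + ⌊251/15⌋ + ⌊251/39⌋ + ⌊251/65⌋ − ⌊251/195⌋ = 123.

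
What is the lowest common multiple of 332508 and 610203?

558945948

332508 = 2² · 3 · 11² · 229; 610203 = 3 · 11² · 41²
max exponents: 2² · 3 · 11² · 41² · 229 = 558945948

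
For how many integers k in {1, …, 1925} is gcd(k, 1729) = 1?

1729 = 7·13·19. Inclusion–exclusion on these primes:
1925 − ⌊1925/7⌋ − ⌊1925/13⌋ − ⌊1925/19⌋ + ⌊1925/91⌋ + ⌊1925/133⌋ + ⌊1925/247⌋ − ⌊1925/1729⌋ = 1442

1442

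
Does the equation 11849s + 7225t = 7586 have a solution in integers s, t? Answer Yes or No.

No

By Bézout, 11849s + 7225t = 7586 has integer solutions iff gcd(11849, 7225) | 7586.
Euclid: 11849 = 1·7225 + 4624; 7225 = 1·4624 + 2601; 4624 = 1·2601 + 2023; 2601 = 1·2023 + 578; 2023 = 3·578 + 289; 578 = 2·289 + 0. gcd = 289; 7586 mod 289 = 72. No.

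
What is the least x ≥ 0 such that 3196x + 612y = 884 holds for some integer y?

gcd(3196, 612) = 68 (Euclid: 3196 = 5·612 + 136; 612 = 4·136 + 68; 136 = 2·68 + 0), and 68 | 884.
Extended Euclid: 3196·(-4) + 612·(21) = 68. Scale by 13: x₀ = -52.
General solution x = x₀ + 9t; reducing mod 9 gives x = 2 (and y = -9).

2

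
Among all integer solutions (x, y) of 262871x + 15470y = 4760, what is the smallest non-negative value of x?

90

gcd(262871, 15470) = 119 (Euclid: 262871 = 16·15470 + 15351; 15470 = 1·15351 + 119; 15351 = 129·119 + 0), and 119 | 4760.
Extended Euclid: 262871·(-1) + 15470·(17) = 119. Scale by 40: x₀ = -40.
General solution x = x₀ + 130t; reducing mod 130 gives x = 90 (and y = -1529).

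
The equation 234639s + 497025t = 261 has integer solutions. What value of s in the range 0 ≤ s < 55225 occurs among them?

Euclid: 497025 = 2·234639 + 27747; 234639 = 8·27747 + 12663; 27747 = 2·12663 + 2421; 12663 = 5·2421 + 558; 2421 = 4·558 + 189; 558 = 2·189 + 180; 189 = 1·180 + 9; 180 = 20·9 + 0 → gcd = 9; 261 = 9·29.
Back-substitution yields 234639·(-2669) + 497025·(1260) = 9, so one solution is s = -2669·29 = -77401, t = 1260·29 = 36540.
Solutions in s differ by 497025/9 = 55225; the one in [0, 55225) is -77401 mod 55225 = 33049.

33049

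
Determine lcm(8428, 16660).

8428 = 2² · 7² · 43; 16660 = 2² · 5 · 7² · 17
max exponents: 2² · 5 · 7² · 17 · 43 = 716380

716380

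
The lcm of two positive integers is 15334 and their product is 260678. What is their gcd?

From gcd × lcm = pq: gcd = 260678 / 15334 = 17.

17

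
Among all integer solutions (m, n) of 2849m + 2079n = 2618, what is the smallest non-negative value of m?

gcd(2849, 2079) = 77 (Euclid: 2849 = 1·2079 + 770; 2079 = 2·770 + 539; 770 = 1·539 + 231; 539 = 2·231 + 77; 231 = 3·77 + 0), and 77 | 2618.
Extended Euclid: 2849·(-8) + 2079·(11) = 77. Scale by 34: m₀ = -272.
General solution m = m₀ + 27t; reducing mod 27 gives m = 25 (and n = -33).

25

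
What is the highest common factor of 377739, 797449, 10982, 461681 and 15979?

gcd(377739, 797449): 797449 = 2·377739 + 41971; 377739 = 9·41971 + 0 → 41971
gcd(41971, 10982): 41971 = 3·10982 + 9025; 10982 = 1·9025 + 1957; 9025 = 4·1957 + 1197; 1957 = 1·1197 + 760; 1197 = 1·760 + 437; 760 = 1·437 + 323; 437 = 1·323 + 114; 323 = 2·114 + 95; 114 = 1·95 + 19; 95 = 5·19 + 0 → 19
gcd(19, 461681): 461681 = 24299·19 + 0 → 19
gcd(19, 15979): 15979 = 841·19 + 0 → 19

19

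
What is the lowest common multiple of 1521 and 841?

1279161

1521 = 3² · 13²; 841 = 29²
max exponents: 3² · 13² · 29² = 1279161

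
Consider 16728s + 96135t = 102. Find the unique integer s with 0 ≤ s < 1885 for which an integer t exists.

Reduce mod 96135: 16728s ≡ 102 (mod 96135). With g = gcd(16728, 96135) = 51 dividing 102, divide through: 328s ≡ 2 (mod 1885).
Since gcd(328, 1885) = 1, s ≡ 2·(328)⁻¹ ≡ 954 (mod 1885). Smallest non-negative: 954.

954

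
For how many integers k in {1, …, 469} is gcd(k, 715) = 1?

Prime factors of 715: 5, 11, 13. Count integers ≤ 469 divisible by none of them.
By inclusion–exclusion: 469 − ⌊469/5⌋ − ⌊469/11⌋ − ⌊469/13⌋ + ⌊469/55⌋ + ⌊469/65⌋ + ⌊469/143⌋ − ⌊469/715⌋ = 316.

316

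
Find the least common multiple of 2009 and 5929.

243089

gcd first: 5929 = 2·2009 + 1911; 2009 = 1·1911 + 98; 1911 = 19·98 + 49; 98 = 2·49 + 0 → gcd = 49
lcm = 2009·5929/gcd = 11911361/49 = 243089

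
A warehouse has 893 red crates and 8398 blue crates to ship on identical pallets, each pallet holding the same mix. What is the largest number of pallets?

19

Euclid: 8398 = 9·893 + 361; 893 = 2·361 + 171; 361 = 2·171 + 19; 171 = 9·19 + 0. Last nonzero remainder: 19.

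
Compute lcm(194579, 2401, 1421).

194579 = 7² · 11 · 19²; 2401 = 7⁴; 1421 = 7² · 29
lcm takes max exponent of each prime: 7⁴ · 11 · 19² · 29 = 276496759

276496759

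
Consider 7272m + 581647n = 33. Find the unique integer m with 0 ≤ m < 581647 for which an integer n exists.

10318

Reduce mod 581647: 7272m ≡ 33 (mod 581647). With g = gcd(7272, 581647) = 1 dividing 33, divide through: 7272m ≡ 33 (mod 581647).
Since gcd(7272, 581647) = 1, m ≡ 33·(7272)⁻¹ ≡ 10318 (mod 581647). Smallest non-negative: 10318.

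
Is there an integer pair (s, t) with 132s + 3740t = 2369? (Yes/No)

gcd(132, 3740): 3740 = 28·132 + 44; 132 = 3·44 + 0 → 44
44 does not divide 2369, so a solution does not exist.

No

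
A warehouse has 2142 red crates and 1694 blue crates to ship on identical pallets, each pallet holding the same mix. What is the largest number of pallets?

14

Euclid: 2142 = 1·1694 + 448; 1694 = 3·448 + 350; 448 = 1·350 + 98; 350 = 3·98 + 56; 98 = 1·56 + 42; 56 = 1·42 + 14; 42 = 3·14 + 0. Last nonzero remainder: 14.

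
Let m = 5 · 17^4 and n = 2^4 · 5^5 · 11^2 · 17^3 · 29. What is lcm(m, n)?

max exponent per prime: 2^4 · 5^5 · 11^2 · 17^4 · 29 = 14653759450000

14653759450000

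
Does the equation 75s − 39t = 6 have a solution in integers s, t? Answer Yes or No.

gcd(75, 39): 75 = 1·39 + 36; 39 = 1·36 + 3; 36 = 12·3 + 0 → 3
3 divides 6, so a solution exists.

Yes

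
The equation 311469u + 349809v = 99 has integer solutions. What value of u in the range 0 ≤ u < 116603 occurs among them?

gcd(311469, 349809) = 3 (Euclid: 349809 = 1·311469 + 38340; 311469 = 8·38340 + 4749; 38340 = 8·4749 + 348; 4749 = 13·348 + 225; 348 = 1·225 + 123; 225 = 1·123 + 102; 123 = 1·102 + 21; 102 = 4·21 + 18; 21 = 1·18 + 3; 18 = 6·3 + 0), and 3 | 99.
Extended Euclid: 311469·(-17089) + 349809·(15216) = 3. Scale by 33: u₀ = -563937.
General solution u = u₀ + 116603t; reducing mod 116603 gives u = 19078 (and v = -16987).

19078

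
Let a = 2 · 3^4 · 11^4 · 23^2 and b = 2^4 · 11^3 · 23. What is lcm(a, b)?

10037635344

max exponent per prime: 2^4 · 3^4 · 11^4 · 23^2 = 10037635344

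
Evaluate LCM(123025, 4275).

123025 = 5² · 7 · 19 · 37; 4275 = 3² · 5² · 19
max exponents: 3² · 5² · 7 · 19 · 37 = 1107225

1107225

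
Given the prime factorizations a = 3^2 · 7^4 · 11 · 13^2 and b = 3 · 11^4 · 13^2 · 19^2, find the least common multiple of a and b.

19301866905321

max exponent per prime: 3^2 · 7^4 · 11^4 · 13^2 · 19^2 = 19301866905321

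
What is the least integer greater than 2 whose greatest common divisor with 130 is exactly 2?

gcd(t, 130) = 2 forces 2 | t; write t = 2s. Then gcd(2s, 2·65) = 2·gcd(s, 65), so need gcd(s, 65) = 1.
2s > 2 gives s ≥ 2. The least s ≥ 2 coprime to 65 is 2, so t = 2·2 = 4.

4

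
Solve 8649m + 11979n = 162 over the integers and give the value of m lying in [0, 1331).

gcd(8649, 11979) = 9 (Euclid: 11979 = 1·8649 + 3330; 8649 = 2·3330 + 1989; 3330 = 1·1989 + 1341; 1989 = 1·1341 + 648; 1341 = 2·648 + 45; 648 = 14·45 + 18; 45 = 2·18 + 9; 18 = 2·9 + 0), and 9 | 162.
Extended Euclid: 8649·(-536) + 11979·(387) = 9. Scale by 18: m₀ = -9648.
General solution m = m₀ + 1331t; reducing mod 1331 gives m = 1000 (and n = -722).

1000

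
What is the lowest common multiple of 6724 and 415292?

gcd first: 415292 = 61·6724 + 5128; 6724 = 1·5128 + 1596; 5128 = 3·1596 + 340; 1596 = 4·340 + 236; 340 = 1·236 + 104; 236 = 2·104 + 28; 104 = 3·28 + 20; 28 = 1·20 + 8; 20 = 2·8 + 4; 8 = 2·4 + 0 → gcd = 4
lcm = 6724·415292/gcd = 2792423408/4 = 698105852

698105852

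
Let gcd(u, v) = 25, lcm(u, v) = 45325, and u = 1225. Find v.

u·v = gcd·lcm = 25·45325 = 1133125, so v = 1133125/1225 = 925.

925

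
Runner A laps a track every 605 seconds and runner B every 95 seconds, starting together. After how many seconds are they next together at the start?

gcd first: 605 = 6·95 + 35; 95 = 2·35 + 25; 35 = 1·25 + 10; 25 = 2·10 + 5; 10 = 2·5 + 0 → gcd = 5
lcm = 605·95/gcd = 57475/5 = 11495

11495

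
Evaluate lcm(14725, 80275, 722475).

14725 = 5² · 19 · 31; 80275 = 5² · 13² · 19; 722475 = 3² · 5² · 13² · 19
lcm takes max exponent of each prime: 3² · 5² · 13² · 19 · 31 = 22396725

22396725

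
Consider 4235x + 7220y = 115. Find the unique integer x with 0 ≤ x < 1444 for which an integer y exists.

237

Reduce mod 7220: 4235x ≡ 115 (mod 7220). With g = gcd(4235, 7220) = 5 dividing 115, divide through: 847x ≡ 23 (mod 1444).
Since gcd(847, 1444) = 1, x ≡ 23·(847)⁻¹ ≡ 237 (mod 1444). Smallest non-negative: 237.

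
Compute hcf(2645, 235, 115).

gcd(2645, 235): 2645 = 11·235 + 60; 235 = 3·60 + 55; 60 = 1·55 + 5; 55 = 11·5 + 0 → 5
gcd(5, 115): 115 = 23·5 + 0 → 5

5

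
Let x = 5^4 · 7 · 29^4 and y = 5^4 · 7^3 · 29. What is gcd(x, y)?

min exponent per shared prime: 5^4 · 7 · 29 = 126875

126875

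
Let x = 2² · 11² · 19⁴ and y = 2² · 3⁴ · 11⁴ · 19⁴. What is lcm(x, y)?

max exponent per prime: 2² · 3⁴ · 11⁴ · 19⁴ = 618201642564

618201642564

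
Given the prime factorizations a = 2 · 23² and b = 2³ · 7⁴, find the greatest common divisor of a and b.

min exponent per shared prime: 2 = 2

2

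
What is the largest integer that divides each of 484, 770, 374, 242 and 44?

484 = 2² · 11²; 770 = 2 · 5 · 7 · 11; 374 = 2 · 11 · 17; 242 = 2 · 11²; 44 = 2² · 11
gcd takes min exponent of each prime: 2 · 11 = 22

22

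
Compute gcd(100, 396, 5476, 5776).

100 = 2² · 5²; 396 = 2² · 3² · 11; 5476 = 2² · 37²; 5776 = 2⁴ · 19²
gcd takes min exponent of each prime: 2² = 4

4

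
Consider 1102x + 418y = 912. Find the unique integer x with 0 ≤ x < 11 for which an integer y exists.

Reduce mod 418: 1102x ≡ 912 (mod 418). With g = gcd(1102, 418) = 38 dividing 912, divide through: 29x ≡ 24 (mod 11).
Since gcd(29, 11) = 1, x ≡ 24·(29)⁻¹ ≡ 5 (mod 11). Smallest non-negative: 5.

5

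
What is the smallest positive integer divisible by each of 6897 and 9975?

gcd first: 9975 = 1·6897 + 3078; 6897 = 2·3078 + 741; 3078 = 4·741 + 114; 741 = 6·114 + 57; 114 = 2·57 + 0 → gcd = 57
lcm = 6897·9975/gcd = 68797575/57 = 1206975

1206975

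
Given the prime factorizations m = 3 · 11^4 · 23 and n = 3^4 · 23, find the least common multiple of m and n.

27276183

max exponent per prime: 3^4 · 11^4 · 23 = 27276183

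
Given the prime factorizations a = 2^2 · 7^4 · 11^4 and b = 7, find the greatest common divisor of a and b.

7

min exponent per shared prime: 7 = 7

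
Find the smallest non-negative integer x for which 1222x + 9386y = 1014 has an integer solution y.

Reduce mod 9386: 1222x ≡ 1014 (mod 9386). With g = gcd(1222, 9386) = 26 dividing 1014, divide through: 47x ≡ 39 (mod 361).
Since gcd(47, 361) = 1, x ≡ 39·(47)⁻¹ ≡ 93 (mod 361). Smallest non-negative: 93.

93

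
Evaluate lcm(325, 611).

gcd first: 611 = 1·325 + 286; 325 = 1·286 + 39; 286 = 7·39 + 13; 39 = 3·13 + 0 → gcd = 13
lcm = 325·611/gcd = 198575/13 = 15275

15275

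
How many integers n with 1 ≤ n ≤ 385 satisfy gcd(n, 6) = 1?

Prime factors of 6: 2, 3. Count integers ≤ 385 divisible by none of them.
By inclusion–exclusion: 385 − ⌊385/2⌋ − ⌊385/3⌋ + ⌊385/6⌋ = 129.

129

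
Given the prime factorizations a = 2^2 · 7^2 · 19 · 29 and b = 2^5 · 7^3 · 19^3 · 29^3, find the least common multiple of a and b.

1836110841376

max exponent per prime: 2^5 · 7^3 · 19^3 · 29^3 = 1836110841376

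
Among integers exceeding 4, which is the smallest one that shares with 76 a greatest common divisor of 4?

8

Multiples of 4 above 4: 4·2, 4·3, … . Need the cofactor coprime to 76/4 = 19.
Checking s = 2, 3, … the first with gcd(s, 19) = 1 is s = 2, giving 8.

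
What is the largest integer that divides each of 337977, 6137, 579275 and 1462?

gcd(337977, 6137): 337977 = 55·6137 + 442; 6137 = 13·442 + 391; 442 = 1·391 + 51; 391 = 7·51 + 34; 51 = 1·34 + 17; 34 = 2·17 + 0 → 17
gcd(17, 579275): 579275 = 34075·17 + 0 → 17
gcd(17, 1462): 1462 = 86·17 + 0 → 17

17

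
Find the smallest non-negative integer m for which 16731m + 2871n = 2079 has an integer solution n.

19

Reduce mod 2871: 16731m ≡ 2079 (mod 2871). With g = gcd(16731, 2871) = 99 dividing 2079, divide through: 169m ≡ 21 (mod 29).
Since gcd(169, 29) = 1, m ≡ 21·(169)⁻¹ ≡ 19 (mod 29). Smallest non-negative: 19.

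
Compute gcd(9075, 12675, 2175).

75

9075 = 3 · 5² · 11²; 12675 = 3 · 5² · 13²; 2175 = 3 · 5² · 29
gcd takes min exponent of each prime: 3 · 5² = 75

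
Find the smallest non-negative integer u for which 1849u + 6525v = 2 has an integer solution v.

gcd(1849, 6525) = 1 (Euclid: 6525 = 3·1849 + 978; 1849 = 1·978 + 871; 978 = 1·871 + 107; 871 = 8·107 + 15; 107 = 7·15 + 2; 15 = 7·2 + 1; 2 = 2·1 + 0), and 1 | 2.
Extended Euclid: 1849·(3049) + 6525·(-864) = 1. Scale by 2: u₀ = 6098.
General solution u = u₀ + 6525t; reducing mod 6525 gives u = 6098 (and v = -1728).

6098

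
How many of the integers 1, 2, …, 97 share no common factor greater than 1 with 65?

65 = 5·13. Inclusion–exclusion on these primes:
97 − ⌊97/5⌋ − ⌊97/13⌋ + ⌊97/65⌋ = 72

72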